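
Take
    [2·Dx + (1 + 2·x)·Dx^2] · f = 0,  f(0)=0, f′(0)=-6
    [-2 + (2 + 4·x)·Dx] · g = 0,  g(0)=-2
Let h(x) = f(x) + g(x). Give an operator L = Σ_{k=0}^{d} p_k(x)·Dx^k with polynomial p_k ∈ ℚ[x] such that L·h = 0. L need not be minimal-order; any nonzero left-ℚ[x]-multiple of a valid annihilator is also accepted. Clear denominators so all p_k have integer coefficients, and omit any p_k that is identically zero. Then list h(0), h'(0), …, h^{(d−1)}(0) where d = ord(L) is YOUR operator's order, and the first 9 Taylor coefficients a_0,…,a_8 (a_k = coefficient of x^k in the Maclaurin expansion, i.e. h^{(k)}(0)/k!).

f: a_k = 0, -6, 6, -8, 12, -96/5, 32, -384/7, 96, …
g: a_k = -2, -2, 1, -1, 5/4, -7/4, 21/8, -33/8, 429/64, …
Sum ⇒ L₀ = lclm(L_f,L_g) in ℚ(x)⟨Dx⟩.
L = 2·Dx + (5 + 10·x)·Dx^2 + (1 + 4·x + 4·x^2)·Dx^3  (order 3).
h: a_k = -2, -8, 7, -9, 53/4, -419/20, 277/8, -3303/56, 6573/64, …
ICs: h(0) = -2, h′(0) = -8, h′′(0) = 14.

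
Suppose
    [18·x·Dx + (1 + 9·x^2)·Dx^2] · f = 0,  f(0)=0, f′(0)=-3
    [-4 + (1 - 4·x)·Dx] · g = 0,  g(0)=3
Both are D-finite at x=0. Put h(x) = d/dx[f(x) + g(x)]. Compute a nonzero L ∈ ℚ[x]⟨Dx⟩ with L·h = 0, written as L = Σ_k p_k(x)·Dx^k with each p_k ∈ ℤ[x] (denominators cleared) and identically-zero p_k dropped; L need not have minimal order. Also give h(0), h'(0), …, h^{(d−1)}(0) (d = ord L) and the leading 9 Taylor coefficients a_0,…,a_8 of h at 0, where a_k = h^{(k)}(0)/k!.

L = (72 - 1152·x - 1944·x^2) + (-57 + 72·x - 765·x^2 - 1944·x^3)·Dx + (4 - 7·x - 63·x^3 - 324·x^4)·Dx^2  (order 2).
h: a_k = 9, 96, 603, 3072, 15117, 73728, 346251, 1572864, 7058205, …
ICs: h(0) = 9, h′(0) = 96.

f: a_k = 0, -3, 0, 9, 0, -243/5, 0, 2187/7, 0, …
g: a_k = 3, 12, 48, 192, 768, 3072, 12288, 49152, 196608, …
Weyl lclm of L_f,L_g ⇒ L₀ (ord ≤ 3).
h₀' ⇒ L via d/dx closure of L₀.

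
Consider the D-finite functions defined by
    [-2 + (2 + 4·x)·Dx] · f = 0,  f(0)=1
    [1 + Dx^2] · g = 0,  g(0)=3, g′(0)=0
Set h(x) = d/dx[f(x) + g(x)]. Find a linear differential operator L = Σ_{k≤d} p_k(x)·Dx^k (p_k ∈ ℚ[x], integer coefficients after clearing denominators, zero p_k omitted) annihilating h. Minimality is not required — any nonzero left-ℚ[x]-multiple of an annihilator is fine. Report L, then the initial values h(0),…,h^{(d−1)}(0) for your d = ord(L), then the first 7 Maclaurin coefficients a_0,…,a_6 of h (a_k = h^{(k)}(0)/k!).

f: a_k = 1, 1, -1/2, 1/2, -5/8, 7/8, -21/16, …
g: a_k = 3, 0, -3/2, 0, 1/8, 0, -1/240, …
Sum ⇒ L₀ = lclm(L_f,L_g) in ℚ(x)⟨Dx⟩.
h₀' ⇒ L via d/dx closure of L₀.
L = (-4 - x - x^2) + (-1 - 3·x - 3·x^2 - 2·x^3)·Dx + (-4 - x - x^2)·Dx^2 + (-1 - 3·x - 3·x^2 - 2·x^3)·Dx^3  (order 3).
h: a_k = 1, -4, 3/2, -2, 35/8, -79/10, 231/16, …
ICs: h(0) = 1, h′(0) = -4, h′′(0) = 3.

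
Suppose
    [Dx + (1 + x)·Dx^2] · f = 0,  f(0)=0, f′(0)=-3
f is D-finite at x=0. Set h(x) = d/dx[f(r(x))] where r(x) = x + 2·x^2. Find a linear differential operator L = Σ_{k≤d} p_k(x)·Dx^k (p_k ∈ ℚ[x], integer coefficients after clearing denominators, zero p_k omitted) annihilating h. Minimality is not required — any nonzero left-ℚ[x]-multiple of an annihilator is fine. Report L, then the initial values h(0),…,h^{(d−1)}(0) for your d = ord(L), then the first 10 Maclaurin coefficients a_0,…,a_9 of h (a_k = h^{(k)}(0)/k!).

f: a_k = 0, -3, 3/2, -1, 3/4, -3/5, 1/2, -3/7, 3/8, -1/3, …
Substitute x→r, Dx→(1/r')Dx; clear ⇒ L₀.
h₀' ⇒ L via d/dx closure of L₀.
L = (-3 + 4·x + 8·x^2) + (1 + 5·x + 6·x^2 + 8·x^3)·Dx  (order 1).
h: a_k = -3, -9, 15, 3, -33, 27, 39, -93, 15, 171, …
ICs: h(0) = -3.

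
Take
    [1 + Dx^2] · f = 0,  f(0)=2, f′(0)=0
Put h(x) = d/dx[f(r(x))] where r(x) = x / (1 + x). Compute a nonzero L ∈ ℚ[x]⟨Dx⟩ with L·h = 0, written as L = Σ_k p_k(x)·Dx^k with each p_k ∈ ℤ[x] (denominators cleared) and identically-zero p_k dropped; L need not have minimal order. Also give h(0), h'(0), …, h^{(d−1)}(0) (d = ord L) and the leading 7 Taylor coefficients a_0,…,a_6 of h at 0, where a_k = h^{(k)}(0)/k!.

f: a_k = 2, 0, -1, 0, 1/12, 0, -1/360, …
f∘r: x↦r, Dx↦Dx/r' in L_f ⇒ L₀.
Derive L from L₀ (diff closure).
L = (7 + 12·x + 6·x^2) + (6 + 18·x + 18·x^2 + 6·x^3)·Dx + (1 + 4·x + 6·x^2 + 4·x^3 + x^4)·Dx^2  (order 2).
h: a_k = 0, -2, 6, -35/3, 55/3, -1501/60, 609/20, …
ICs: h(0) = 0, h′(0) = -2.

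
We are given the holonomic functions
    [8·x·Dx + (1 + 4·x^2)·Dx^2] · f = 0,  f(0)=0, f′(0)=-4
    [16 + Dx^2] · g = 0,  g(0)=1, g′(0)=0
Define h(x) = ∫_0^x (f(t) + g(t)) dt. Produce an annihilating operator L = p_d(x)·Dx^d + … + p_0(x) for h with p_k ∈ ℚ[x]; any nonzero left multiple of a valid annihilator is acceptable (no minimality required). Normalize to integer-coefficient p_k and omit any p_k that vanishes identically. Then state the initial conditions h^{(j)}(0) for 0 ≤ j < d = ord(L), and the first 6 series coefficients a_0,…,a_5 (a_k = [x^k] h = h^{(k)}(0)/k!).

f: a_k = 0, -4, 0, 16/3, 0, -64/5, …
g: a_k = 1, 0, -8, 0, 32/3, 0, …
Sum ⇒ L₀ = lclm(L_f,L_g) in ℚ(x)⟨Dx⟩.
h=∫₀ˣh₀: take L = L₀·Dx.
L = (-512·x + 5120·x^3 + 4096·x^5)·Dx^2 + (16 + 512·x^2 + 2304·x^4 + 2048·x^6)·Dx^3 + (-32·x + 320·x^3 + 256·x^5)·Dx^4 + (1 + 32·x^2 + 144·x^4 + 128·x^6)·Dx^5  (order 5).
h: a_k = 0, 1, -2, -8/3, 4/3, 32/15, …
ICs: h(0) = 0, h′(0) = 1, h′′(0) = -4, h′′′(0) = -16, h′′′′(0) = 32.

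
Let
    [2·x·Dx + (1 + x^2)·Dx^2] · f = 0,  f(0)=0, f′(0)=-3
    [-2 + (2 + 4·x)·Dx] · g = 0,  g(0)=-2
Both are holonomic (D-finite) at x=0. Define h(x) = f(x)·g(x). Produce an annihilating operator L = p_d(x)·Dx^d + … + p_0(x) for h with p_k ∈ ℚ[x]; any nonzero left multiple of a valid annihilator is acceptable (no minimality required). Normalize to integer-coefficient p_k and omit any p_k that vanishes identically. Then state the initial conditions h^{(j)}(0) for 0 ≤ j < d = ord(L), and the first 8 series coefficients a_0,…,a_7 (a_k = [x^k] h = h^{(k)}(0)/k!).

f: a_k = 0, -3, 0, 1, 0, -3/5, 0, 3/7, …
g: a_k = -2, -2, 1, -1, 5/4, -7/4, 21/8, -33/8, …
Sym-product of L_f,L_g gives L₀ (≤ ord 2).
L = (3 - 2·x - x^2) + (-2 - 2·x + 6·x^2 + 4·x^3)·Dx + (1 + 4·x + 5·x^2 + 4·x^3 + 4·x^4)·Dx^2  (order 2).
h: a_k = 0, 6, 6, -5, 1, -31/20, 109/20, -2263/280, …
ICs: h(0) = 0, h′(0) = 6.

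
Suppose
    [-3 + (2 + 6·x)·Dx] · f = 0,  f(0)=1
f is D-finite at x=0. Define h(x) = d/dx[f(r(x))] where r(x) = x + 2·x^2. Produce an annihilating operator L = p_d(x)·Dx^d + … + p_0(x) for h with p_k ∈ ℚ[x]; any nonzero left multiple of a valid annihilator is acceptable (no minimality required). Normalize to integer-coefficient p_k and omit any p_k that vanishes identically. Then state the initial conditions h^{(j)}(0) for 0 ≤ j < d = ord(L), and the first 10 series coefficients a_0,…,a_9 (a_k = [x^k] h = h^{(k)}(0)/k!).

L = 5 + (-2 - 14·x - 36·x^2 - 48·x^3)·Dx  (order 1).
h: a_k = 3/2, 15/4, -135/16, 315/32, 2025/256, -33615/512, 292005/2048, -282285/4096, -35352855/65536, 247756725/131072, …
ICs: h(0) = 3/2.

f: a_k = 1, 3/2, -9/8, 27/16, -405/128, 1701/256, -15309/1024, 72171/2048, -2814669/32768, 14073345/65536, …
f∘r: x↦r, Dx↦Dx/r' in L_f ⇒ L₀.
Differentiate: ansatz ord ≤ ord L₀ ⇒ L.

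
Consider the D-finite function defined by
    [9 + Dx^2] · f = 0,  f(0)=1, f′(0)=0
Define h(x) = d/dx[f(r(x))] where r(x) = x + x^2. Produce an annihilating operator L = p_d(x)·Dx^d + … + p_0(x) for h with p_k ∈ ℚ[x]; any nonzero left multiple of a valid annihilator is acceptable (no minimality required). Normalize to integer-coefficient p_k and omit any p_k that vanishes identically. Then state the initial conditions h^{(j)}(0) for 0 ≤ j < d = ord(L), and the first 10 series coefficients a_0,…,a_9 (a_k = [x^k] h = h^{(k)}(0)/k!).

L = (21 + 72·x + 216·x^2 + 288·x^3 + 144·x^4) + (-6 - 12·x)·Dx + (1 + 4·x + 4·x^2)·Dx^2  (order 2).
h: a_k = 0, -9, -27, -9/2, 135/2, 4617/40, 2079/40, -52191/560, -95499/560, -477009/4480, …
ICs: h(0) = 0, h′(0) = -9.

f: a_k = 1, 0, -9/2, 0, 27/8, 0, -81/80, 0, 729/4480, 0, …
Change of var in L_f (x↦r) gives L₀.
h₀' ⇒ L via d/dx closure of L₀.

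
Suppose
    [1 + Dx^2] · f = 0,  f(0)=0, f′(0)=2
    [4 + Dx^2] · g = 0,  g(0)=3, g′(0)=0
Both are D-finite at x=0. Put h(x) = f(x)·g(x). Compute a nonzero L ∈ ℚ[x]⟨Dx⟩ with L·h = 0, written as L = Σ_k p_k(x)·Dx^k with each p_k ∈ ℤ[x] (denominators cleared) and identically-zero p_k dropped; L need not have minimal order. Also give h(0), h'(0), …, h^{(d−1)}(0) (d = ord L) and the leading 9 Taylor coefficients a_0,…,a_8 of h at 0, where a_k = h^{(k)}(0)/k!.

f: a_k = 0, 2, 0, -1/3, 0, 1/60, 0, -1/2520, 0, …
g: a_k = 3, 0, -6, 0, 2, 0, -4/15, 0, 2/105, …
h₀=f·g: eliminate ⇒ L₀, order ≤ 2·2.
L = 9 + 10·Dx^2 + Dx^4  (order 4).
h: a_k = 0, 6, 0, -13, 0, 121/20, 0, -1093/840, 0, …
ICs: h(0) = 0, h′(0) = 6, h′′(0) = 0, h′′′(0) = -78.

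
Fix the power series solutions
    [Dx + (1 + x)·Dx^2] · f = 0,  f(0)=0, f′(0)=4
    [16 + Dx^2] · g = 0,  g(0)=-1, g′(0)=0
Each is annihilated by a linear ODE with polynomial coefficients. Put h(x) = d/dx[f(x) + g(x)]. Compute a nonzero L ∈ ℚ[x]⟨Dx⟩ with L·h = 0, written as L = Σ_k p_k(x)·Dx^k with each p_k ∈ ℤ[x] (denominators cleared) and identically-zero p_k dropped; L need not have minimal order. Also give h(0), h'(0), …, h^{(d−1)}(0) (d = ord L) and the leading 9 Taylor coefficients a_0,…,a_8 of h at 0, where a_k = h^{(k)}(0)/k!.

f: a_k = 0, 4, -2, 4/3, -1, 4/5, -2/3, 4/7, -1/2, …
g: a_k = -1, 0, 8, 0, -32/3, 0, 256/45, 0, -512/315, …
h₀=f+g: left-lcm gives L₀, ord ≤ 4.
Differentiate: ansatz ord ≤ ord L₀ ⇒ L.
L = (176 + 256·x + 128·x^2) + (144 + 400·x + 384·x^2 + 128·x^3)·Dx + (11 + 16·x + 8·x^2)·Dx^2 + (9 + 25·x + 24·x^2 + 8·x^3)·Dx^3  (order 3).
h: a_k = 4, 12, 4, -140/3, 4, 452/15, 4, -5356/315, 4, …
ICs: h(0) = 4, h′(0) = 12, h′′(0) = 8.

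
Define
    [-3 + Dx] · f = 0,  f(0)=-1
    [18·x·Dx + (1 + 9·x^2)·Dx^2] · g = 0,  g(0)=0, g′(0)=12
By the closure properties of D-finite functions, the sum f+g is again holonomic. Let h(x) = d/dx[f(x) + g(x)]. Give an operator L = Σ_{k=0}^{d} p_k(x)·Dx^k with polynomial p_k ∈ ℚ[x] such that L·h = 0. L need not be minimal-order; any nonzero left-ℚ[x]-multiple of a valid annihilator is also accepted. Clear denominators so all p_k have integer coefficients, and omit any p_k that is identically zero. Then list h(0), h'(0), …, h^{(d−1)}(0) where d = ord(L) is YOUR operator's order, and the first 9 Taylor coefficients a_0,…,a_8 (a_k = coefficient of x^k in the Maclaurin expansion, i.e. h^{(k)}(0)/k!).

L = (18 - 108·x - 162·x^2) + (-9 + 27·x + 27·x^2 - 81·x^3)·Dx + (1 + 3·x + 9·x^2 + 27·x^3)·Dx^2  (order 2).
h: a_k = 9, -9, -243/2, -27/2, 7695/8, -243/40, -700083/80, -729/560, 352717173/4480, …
ICs: h(0) = 9, h′(0) = -9.

f: a_k = -1, -3, -9/2, -9/2, -27/8, -81/40, -81/80, -243/560, -729/4480, …
g: a_k = 0, 12, 0, -36, 0, 972/5, 0, -8748/7, 0, …
h₀=f+g: left-lcm gives L₀, ord ≤ 3.
h₀' ⇒ L via d/dx closure of L₀.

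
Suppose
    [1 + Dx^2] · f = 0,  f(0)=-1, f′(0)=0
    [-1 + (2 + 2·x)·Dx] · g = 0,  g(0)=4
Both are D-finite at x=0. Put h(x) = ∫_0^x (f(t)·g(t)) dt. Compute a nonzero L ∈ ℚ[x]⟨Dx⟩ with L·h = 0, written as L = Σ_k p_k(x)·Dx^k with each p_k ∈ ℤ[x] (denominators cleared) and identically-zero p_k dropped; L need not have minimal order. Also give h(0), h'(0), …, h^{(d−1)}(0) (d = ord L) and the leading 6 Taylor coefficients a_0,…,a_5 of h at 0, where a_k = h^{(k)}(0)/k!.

f: a_k = -1, 0, 1/2, 0, -1/24, 0, …
g: a_k = 4, 2, -1/2, 1/4, -5/32, 7/64, …
Sym-product of L_f,L_g gives L₀ (≤ ord 2).
∫: right-multiply L₀ by Dx.
L = (7 + 8·x + 4·x^2)·Dx + (-4 - 4·x)·Dx^2 + (4 + 8·x + 4·x^2)·Dx^3  (order 3).
h: a_k = 0, -4, -1, 5/6, 3/16, -5/96, …
ICs: h(0) = 0, h′(0) = -4, h′′(0) = -2.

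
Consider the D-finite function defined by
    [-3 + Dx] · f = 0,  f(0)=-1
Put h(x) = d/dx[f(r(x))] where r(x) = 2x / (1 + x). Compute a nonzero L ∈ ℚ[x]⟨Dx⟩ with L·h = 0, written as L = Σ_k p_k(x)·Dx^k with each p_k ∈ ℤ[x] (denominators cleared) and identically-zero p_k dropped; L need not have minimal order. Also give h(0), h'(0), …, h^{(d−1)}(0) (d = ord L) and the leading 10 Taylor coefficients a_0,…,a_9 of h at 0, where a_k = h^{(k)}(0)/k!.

L = (4 - 2·x) + (-1 - 2·x - x^2)·Dx  (order 1).
h: a_k = -6, -24, -18, 24, 6, -144/5, 114/5, 96/35, -918/35, 1128/35, …
ICs: h(0) = -6.

f: a_k = -1, -3, -9/2, -9/2, -27/8, -81/40, -81/80, -243/560, -729/4480, -243/4480, …
L₀ from L_f via x↦r, Dx↦r'^{-1}Dx.
h=h₀': d/dx-closure on L₀ ⇒ L.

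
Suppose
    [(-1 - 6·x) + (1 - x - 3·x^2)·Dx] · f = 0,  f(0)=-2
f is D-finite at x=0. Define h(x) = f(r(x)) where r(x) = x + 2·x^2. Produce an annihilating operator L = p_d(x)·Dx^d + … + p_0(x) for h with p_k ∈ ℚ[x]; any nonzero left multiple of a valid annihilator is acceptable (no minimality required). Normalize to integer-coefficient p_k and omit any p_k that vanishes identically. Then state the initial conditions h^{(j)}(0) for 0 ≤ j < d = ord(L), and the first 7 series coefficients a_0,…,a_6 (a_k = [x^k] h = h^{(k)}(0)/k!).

L = (1 + 10·x + 36·x^2 + 48·x^3) + (-1 + x + 5·x^2 + 12·x^3 + 12·x^4)·Dx  (order 1).
h: a_k = -2, -2, -12, -46, -154, -552, -2018, …
ICs: h(0) = -2.

f: a_k = -2, -2, -8, -14, -38, -80, -194, …
L₀ from L_f via x↦r, Dx↦r'^{-1}Dx.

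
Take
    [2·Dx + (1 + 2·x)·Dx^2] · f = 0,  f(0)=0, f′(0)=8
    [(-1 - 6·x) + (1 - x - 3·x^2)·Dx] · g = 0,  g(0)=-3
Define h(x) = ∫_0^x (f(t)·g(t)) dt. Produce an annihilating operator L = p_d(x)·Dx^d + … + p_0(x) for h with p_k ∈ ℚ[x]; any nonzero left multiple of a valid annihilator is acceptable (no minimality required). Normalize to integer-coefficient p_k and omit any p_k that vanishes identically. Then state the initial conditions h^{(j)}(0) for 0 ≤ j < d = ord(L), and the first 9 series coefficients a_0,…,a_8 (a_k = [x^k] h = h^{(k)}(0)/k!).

f: a_k = 0, 8, -8, 32/3, -16, 128/5, -128/3, 512/7, -128, …
g: a_k = -3, -3, -12, -21, -57, -120, -291, -651, -1524, …
f·g: L₀ = L_f ⊗_s L_g, ord ≤ 2·1.
h=∫h₀ ⇒ L = L₀·Dx.
L = (8 + 24·x)·Dx + (18·x + 30·x^2)·Dx^2 + (-1 - x + 5·x^2 + 6·x^3)·Dx^3  (order 3).
h: a_k = 0, 0, -12, 0, -26, -56/5, -1112/15, -2424/35, -8919/35, …
ICs: h(0) = 0, h′(0) = 0, h′′(0) = -24.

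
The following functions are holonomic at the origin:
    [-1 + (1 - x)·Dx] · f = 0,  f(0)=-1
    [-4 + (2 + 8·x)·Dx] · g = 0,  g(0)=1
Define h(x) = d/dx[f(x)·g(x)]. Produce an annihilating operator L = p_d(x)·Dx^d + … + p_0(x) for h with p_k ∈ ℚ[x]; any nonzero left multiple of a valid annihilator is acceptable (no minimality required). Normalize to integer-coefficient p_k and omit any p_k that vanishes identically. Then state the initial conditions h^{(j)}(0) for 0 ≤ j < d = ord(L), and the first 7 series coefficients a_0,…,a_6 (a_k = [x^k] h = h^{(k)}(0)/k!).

L = (2 + 36·x + 12·x^2) + (-3 - 11·x + 6·x^2 + 8·x^3)·Dx  (order 1).
h: a_k = -3, -2, -15, 20, -115, 366, -1421, …
ICs: h(0) = -3.

f: a_k = -1, -1, -1, -1, -1, -1, -1, …
g: a_k = 1, 2, -2, 4, -10, 28, -84, …
L₀ := L_f ⊗_s L_g (sym. prod.), ord ≤ 1.
Differentiate: ansatz ord ≤ ord L₀ ⇒ L.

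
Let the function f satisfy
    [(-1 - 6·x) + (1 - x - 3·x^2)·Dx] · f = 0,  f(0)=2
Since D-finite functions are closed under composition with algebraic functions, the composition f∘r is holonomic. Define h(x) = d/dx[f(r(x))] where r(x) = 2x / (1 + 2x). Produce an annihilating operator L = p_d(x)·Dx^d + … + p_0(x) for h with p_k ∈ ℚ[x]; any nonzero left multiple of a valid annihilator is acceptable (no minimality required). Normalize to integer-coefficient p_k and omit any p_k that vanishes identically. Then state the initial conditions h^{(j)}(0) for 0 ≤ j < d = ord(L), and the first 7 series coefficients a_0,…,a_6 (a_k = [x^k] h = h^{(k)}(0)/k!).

f: a_k = 2, 2, 8, 14, 38, 80, 194, …
L₀ from L_f via x↦r, Dx↦r'^{-1}Dx.
Derive L from L₀ (diff closure).
L = (12 + 72·x + 576·x^2 + 672·x^3) + (-1 - 18·x - 48·x^2 + 136·x^3 + 336·x^4)·Dx  (order 1).
h: a_k = 4, 48, 0, 1152, -2880, 27648, -112896, …
ICs: h(0) = 4.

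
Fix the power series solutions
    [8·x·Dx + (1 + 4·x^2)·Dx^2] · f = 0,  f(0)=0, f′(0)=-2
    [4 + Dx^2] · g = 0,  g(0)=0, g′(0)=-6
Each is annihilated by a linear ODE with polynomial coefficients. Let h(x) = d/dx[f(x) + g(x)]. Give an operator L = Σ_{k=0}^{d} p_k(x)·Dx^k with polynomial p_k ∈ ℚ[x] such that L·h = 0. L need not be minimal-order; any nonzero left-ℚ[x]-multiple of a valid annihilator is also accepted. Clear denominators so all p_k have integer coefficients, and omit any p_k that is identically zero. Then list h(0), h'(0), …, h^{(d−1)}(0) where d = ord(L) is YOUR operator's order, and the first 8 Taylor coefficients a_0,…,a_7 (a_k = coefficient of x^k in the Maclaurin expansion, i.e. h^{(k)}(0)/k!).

f: a_k = 0, -2, 0, 8/3, 0, -32/5, 0, 128/7, …
g: a_k = 0, -6, 0, 4, 0, -4/5, 0, 8/105, …
h₀=f+g: left-lcm gives L₀, ord ≤ 4.
h₀' ⇒ L via d/dx closure of L₀.
L = (-352·x + 1792·x^3 + 512·x^5) + (-4 + 112·x^2 + 576·x^4 + 256·x^6)·Dx + (-88·x + 448·x^3 + 128·x^5)·Dx^2 + (-1 + 28·x^2 + 144·x^4 + 64·x^6)·Dx^3  (order 3).
h: a_k = -8, 0, 20, 0, -36, 0, 1928/15, 0, …
ICs: h(0) = -8, h′(0) = 0, h′′(0) = 40.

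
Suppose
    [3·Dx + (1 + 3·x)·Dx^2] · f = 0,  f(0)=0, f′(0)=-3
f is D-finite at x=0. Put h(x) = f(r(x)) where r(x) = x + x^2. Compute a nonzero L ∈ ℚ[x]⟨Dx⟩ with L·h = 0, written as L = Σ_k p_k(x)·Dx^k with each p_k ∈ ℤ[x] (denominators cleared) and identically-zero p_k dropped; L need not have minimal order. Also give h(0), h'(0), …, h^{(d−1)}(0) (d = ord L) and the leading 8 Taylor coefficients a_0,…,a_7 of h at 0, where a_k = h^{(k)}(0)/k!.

f: a_k = 0, -3, 9/2, -9, 81/4, -243/5, 243/2, -2187/7, …
h₀=f(r): pull back L_f along r ⇒ L₀.
L = (1 + 6·x + 6·x^2)·Dx + (1 + 5·x + 9·x^2 + 6·x^3)·Dx^2  (order 2).
h: a_k = 0, -3, 3/2, 0, -9/4, 27/5, -9, 81/7, …
ICs: h(0) = 0, h′(0) = -3.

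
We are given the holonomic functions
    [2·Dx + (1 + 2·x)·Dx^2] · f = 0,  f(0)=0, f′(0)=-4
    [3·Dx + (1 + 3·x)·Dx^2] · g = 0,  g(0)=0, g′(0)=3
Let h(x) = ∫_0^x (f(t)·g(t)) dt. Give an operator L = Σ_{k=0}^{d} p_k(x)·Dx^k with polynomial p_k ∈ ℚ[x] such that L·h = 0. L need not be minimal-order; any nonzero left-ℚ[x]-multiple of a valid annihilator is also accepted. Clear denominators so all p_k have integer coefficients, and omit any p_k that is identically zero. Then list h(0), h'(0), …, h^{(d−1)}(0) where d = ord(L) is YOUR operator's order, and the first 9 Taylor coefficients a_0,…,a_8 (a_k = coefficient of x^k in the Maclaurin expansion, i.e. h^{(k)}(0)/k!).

f: a_k = 0, -4, 4, -16/3, 8, -64/5, 64/3, -256/7, 64, …
g: a_k = 0, 3, -9/2, 9, -81/4, 243/5, -243/2, 2187/7, -6561/8, …
L₀ := L_f ⊗_s L_g (sym. prod.), ord ≤ 4.
h=∫₀ˣh₀: take L = L₀·Dx.
L = (156 + 720·x + 864·x^2)·Dx^2 + (310 + 2244·x + 5400·x^2 + 4320·x^3)·Dx^3 + (88 + 860·x + 3132·x^2 + 5040·x^3 + 3024·x^4)·Dx^4 + (5 + 62·x + 305·x^2 + 744·x^3 + 900·x^4 + 432·x^5)·Dx^5  (order 5).
h: a_k = 0, 0, 0, -4, 15/2, -14, 55/2, -1989/35, 491/4, …
ICs: h(0) = 0, h′(0) = 0, h′′(0) = 0, h′′′(0) = -24, h′′′′(0) = 180.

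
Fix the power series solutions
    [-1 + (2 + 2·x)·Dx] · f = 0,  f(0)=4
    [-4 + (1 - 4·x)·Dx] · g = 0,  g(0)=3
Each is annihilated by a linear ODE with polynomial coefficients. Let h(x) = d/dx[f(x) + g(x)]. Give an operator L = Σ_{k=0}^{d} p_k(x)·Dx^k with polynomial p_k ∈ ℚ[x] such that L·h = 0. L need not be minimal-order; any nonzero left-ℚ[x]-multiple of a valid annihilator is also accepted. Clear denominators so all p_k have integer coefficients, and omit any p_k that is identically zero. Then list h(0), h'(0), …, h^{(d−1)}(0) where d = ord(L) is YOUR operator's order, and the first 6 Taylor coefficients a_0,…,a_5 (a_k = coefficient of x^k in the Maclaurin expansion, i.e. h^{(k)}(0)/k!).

L = (-216 - 96·x) + (-381 - 792·x - 336·x^2)·Dx + (34 - 78·x - 208·x^2 - 96·x^3)·Dx^2  (order 2).
h: a_k = 14, 95, 2307/4, 24571/8, 983075/64, 9437121/128, …
ICs: h(0) = 14, h′(0) = 95.

f: a_k = 4, 2, -1/2, 1/4, -5/32, 7/64, …
g: a_k = 3, 12, 48, 192, 768, 3072, …
Sum ⇒ L₀ = lclm(L_f,L_g) in ℚ(x)⟨Dx⟩.
h=h₀': d/dx-closure on L₀ ⇒ L.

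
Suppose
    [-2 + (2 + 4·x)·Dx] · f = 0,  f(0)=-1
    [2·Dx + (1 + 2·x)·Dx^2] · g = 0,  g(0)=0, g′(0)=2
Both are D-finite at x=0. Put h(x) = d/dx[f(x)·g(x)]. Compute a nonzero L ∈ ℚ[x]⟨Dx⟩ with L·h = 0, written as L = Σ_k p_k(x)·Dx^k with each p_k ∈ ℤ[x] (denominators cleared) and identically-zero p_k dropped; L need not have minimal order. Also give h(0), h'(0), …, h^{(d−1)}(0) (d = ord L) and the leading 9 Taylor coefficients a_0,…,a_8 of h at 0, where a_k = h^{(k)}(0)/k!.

f: a_k = -1, -1, 1/2, -1/2, 5/8, -7/8, 21/16, -33/16, 429/128, …
g: a_k = 0, 2, -2, 8/3, -4, 32/5, -32/3, 128/7, -32, …
f·g: L₀ = L_f ⊗_s L_g, ord ≤ 1·2.
Differentiate: ansatz ord ≤ ord L₀ ⇒ L.
L = 1 + (4 + 8·x)·Dx + (1 + 4·x + 4·x^2)·Dx^2  (order 2).
h: a_k = -2, 0, 1, -8/3, 71/12, -62/5, 3043/120, -5378/105, 46027/448, …
ICs: h(0) = -2, h′(0) = 0.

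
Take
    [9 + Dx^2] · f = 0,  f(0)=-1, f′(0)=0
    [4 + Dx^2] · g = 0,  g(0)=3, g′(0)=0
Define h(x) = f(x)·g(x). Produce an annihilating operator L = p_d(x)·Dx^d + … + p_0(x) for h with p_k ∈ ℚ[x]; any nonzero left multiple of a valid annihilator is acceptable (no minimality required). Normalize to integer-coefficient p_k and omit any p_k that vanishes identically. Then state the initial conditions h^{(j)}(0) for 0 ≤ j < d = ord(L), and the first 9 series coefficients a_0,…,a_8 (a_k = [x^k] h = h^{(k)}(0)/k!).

L = 25 + 26·Dx^2 + Dx^4  (order 4).
h: a_k = -3, 0, 39/2, 0, -313/8, 0, 7813/240, 0, -195313/13440, …
ICs: h(0) = -3, h′(0) = 0, h′′(0) = 39, h′′′(0) = 0.

f: a_k = -1, 0, 9/2, 0, -27/8, 0, 81/80, 0, -729/4480, …
g: a_k = 3, 0, -6, 0, 2, 0, -4/15, 0, 2/105, …
h₀=f·g: eliminate ⇒ L₀, order ≤ 2·2.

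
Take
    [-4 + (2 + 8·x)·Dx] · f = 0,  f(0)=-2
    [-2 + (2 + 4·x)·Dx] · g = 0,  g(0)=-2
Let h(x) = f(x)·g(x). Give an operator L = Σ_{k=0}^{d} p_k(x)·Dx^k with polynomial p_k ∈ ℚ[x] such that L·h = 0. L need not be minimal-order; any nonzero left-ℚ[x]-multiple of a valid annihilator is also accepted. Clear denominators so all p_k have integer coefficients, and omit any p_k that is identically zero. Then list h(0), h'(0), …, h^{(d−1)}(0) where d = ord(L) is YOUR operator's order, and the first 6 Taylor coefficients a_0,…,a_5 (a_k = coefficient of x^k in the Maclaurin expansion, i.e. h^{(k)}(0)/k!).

f: a_k = -2, -4, 4, -8, 20, -56, …
g: a_k = -2, -2, 1, -1, 5/4, -7/4, …
h₀=f·g: eliminate ⇒ L₀, order ≤ 1·1.
L = (-3 - 8·x) + (1 + 6·x + 8·x^2)·Dx  (order 1).
h: a_k = 4, 12, -2, 6, -37/2, 117/2, …
ICs: h(0) = 4.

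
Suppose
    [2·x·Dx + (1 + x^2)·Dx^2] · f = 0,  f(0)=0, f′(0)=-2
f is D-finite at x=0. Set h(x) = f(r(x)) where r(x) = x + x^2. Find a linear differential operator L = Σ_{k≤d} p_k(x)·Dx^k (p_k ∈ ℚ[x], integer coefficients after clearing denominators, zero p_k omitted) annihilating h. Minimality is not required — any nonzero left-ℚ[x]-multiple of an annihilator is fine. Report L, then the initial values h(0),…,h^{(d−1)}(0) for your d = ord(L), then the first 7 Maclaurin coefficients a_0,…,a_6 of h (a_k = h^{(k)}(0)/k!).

f: a_k = 0, -2, 0, 2/3, 0, -2/5, 0, …
L₀ from L_f via x↦r, Dx↦r'^{-1}Dx.
L = (-2 + 2·x + 8·x^2 + 12·x^3 + 6·x^4)·Dx + (1 + 2·x + x^2 + 4·x^3 + 5·x^4 + 2·x^5)·Dx^2  (order 2).
h: a_k = 0, -2, -2, 2/3, 2, 8/5, -4/3, …
ICs: h(0) = 0, h′(0) = -2.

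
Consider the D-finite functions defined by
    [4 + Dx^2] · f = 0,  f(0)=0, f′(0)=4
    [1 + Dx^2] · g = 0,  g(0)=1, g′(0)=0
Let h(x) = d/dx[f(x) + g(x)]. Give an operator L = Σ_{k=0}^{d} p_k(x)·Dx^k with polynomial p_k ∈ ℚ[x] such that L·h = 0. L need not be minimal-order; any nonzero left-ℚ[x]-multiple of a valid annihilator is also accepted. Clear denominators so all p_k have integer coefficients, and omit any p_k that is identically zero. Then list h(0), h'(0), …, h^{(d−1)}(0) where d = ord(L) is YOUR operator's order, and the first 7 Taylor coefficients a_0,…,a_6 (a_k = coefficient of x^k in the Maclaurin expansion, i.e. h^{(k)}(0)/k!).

f: a_k = 0, 4, 0, -8/3, 0, 8/15, 0, …
g: a_k = 1, 0, -1/2, 0, 1/24, 0, -1/720, …
Sum ⇒ L₀ = lclm(L_f,L_g) in ℚ(x)⟨Dx⟩.
Derive L from L₀ (diff closure).
L = 4 + 5·Dx^2 + Dx^4  (order 4).
h: a_k = 4, -1, -8, 1/6, 8/3, -1/120, -16/45, …
ICs: h(0) = 4, h′(0) = -1, h′′(0) = -16, h′′′(0) = 1.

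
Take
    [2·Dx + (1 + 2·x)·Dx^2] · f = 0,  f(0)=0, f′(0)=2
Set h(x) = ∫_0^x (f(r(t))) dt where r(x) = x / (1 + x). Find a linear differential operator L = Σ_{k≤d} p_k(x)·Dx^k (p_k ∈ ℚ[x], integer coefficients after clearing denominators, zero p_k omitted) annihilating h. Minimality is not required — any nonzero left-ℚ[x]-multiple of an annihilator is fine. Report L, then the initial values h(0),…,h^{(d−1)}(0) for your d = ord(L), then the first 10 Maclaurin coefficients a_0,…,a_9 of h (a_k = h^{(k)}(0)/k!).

f: a_k = 0, 2, -2, 8/3, -4, 32/5, -32/3, 128/7, -32, 512/9, …
L₀ from L_f via x↦r, Dx↦r'^{-1}Dx.
∫: right-multiply L₀ by Dx.
L = (4 + 6·x)·Dx^2 + (1 + 4·x + 3·x^2)·Dx^3  (order 3).
h: a_k = 0, 0, 1, -4/3, 13/6, -4, 121/15, -52/3, 1093/28, -820/9, …
ICs: h(0) = 0, h′(0) = 0, h′′(0) = 2.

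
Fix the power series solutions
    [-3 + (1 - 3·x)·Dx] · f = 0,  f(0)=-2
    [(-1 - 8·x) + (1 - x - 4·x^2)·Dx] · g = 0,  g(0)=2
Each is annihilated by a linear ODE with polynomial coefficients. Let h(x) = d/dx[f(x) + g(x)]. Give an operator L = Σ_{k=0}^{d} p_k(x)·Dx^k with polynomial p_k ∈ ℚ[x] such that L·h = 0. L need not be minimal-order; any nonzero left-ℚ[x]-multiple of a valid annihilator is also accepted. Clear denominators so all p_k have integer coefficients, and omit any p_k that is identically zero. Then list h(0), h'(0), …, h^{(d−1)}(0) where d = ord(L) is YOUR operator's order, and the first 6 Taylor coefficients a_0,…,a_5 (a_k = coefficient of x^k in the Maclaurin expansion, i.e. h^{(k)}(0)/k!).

f: a_k = -2, -6, -18, -54, -162, -486, …
g: a_k = 2, 2, 10, 18, 58, 130, …
L₀ := lclm(L_f,L_g); ord L₀ ≤ 1+1.
Derive L from L₀ (diff closure).
L = (54 - 288·x + 1728·x^2 - 2304·x^3 + 1728·x^4) + (-42·x - 144·x^2 + 1248·x^3 - 2088·x^4 + 1728·x^5)·Dx + (-1 + 16·x - 71·x^2 + 96·x^3 + 72·x^4 - 312·x^5 + 288·x^6)·Dx^2  (order 2).
h: a_k = -4, -16, -108, -416, -1780, -6576, …
ICs: h(0) = -4, h′(0) = -16.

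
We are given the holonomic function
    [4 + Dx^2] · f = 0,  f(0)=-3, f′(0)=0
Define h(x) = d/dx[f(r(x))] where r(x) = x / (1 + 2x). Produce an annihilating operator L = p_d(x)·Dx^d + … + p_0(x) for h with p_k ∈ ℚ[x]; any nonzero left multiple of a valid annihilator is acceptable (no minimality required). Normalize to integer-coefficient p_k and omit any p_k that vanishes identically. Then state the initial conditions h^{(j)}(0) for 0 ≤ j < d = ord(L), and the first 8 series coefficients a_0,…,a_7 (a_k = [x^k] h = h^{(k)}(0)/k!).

L = (28 + 96·x + 96·x^2) + (12 + 72·x + 144·x^2 + 96·x^3)·Dx + (1 + 8·x + 24·x^2 + 32·x^3 + 16·x^4)·Dx^2  (order 2).
h: a_k = 0, 12, -72, 280, -880, 12008/5, -29232/5, 267184/21, …
ICs: h(0) = 0, h′(0) = 12.

f: a_k = -3, 0, 6, 0, -2, 0, 4/15, 0, …
L₀ from L_f via x↦r, Dx↦r'^{-1}Dx.
Differentiate: ansatz ord ≤ ord L₀ ⇒ L.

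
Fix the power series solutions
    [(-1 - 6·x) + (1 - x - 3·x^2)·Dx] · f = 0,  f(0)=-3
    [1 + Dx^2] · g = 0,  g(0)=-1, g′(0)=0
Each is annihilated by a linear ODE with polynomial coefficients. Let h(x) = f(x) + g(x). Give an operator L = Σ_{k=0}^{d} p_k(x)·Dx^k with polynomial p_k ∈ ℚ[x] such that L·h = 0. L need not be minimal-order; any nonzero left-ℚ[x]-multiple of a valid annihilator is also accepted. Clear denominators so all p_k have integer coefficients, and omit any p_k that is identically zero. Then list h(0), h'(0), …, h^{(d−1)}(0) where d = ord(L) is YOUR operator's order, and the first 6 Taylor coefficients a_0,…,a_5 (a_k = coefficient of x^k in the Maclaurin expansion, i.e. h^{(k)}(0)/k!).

L = (43 + 292·x + 307·x^2 + 624·x^3 + 45·x^4 + 54·x^5) + (-9 - 7·x - 6·x^2 + 91·x^3 + 144·x^4 + 27·x^5 + 27·x^6)·Dx + (43 + 292·x + 307·x^2 + 624·x^3 + 45·x^4 + 54·x^5)·Dx^2 + (-9 - 7·x - 6·x^2 + 91·x^3 + 144·x^4 + 27·x^5 + 27·x^6)·Dx^3  (order 3).
h: a_k = -4, -3, -23/2, -21, -1369/24, -120, …
ICs: h(0) = -4, h′(0) = -3, h′′(0) = -23.

f: a_k = -3, -3, -12, -21, -57, -120, …
g: a_k = -1, 0, 1/2, 0, -1/24, 0, …
L₀ := lclm(L_f,L_g); ord L₀ ≤ 1+2.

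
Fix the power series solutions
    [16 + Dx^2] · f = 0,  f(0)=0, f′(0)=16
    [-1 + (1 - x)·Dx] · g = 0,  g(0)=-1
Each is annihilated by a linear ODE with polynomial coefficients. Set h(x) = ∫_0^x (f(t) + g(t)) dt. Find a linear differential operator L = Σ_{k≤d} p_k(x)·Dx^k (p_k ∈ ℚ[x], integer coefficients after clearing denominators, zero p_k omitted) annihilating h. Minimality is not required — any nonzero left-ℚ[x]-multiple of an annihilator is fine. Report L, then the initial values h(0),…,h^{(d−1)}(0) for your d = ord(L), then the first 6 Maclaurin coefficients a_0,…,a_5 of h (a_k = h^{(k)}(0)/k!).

f: a_k = 0, 16, 0, -128/3, 0, 512/15, …
g: a_k = -1, -1, -1, -1, -1, -1, …
L₀ := lclm(L_f,L_g); ord L₀ ≤ 2+1.
∫: right-multiply L₀ by Dx.
L = (-176 + 256·x - 128·x^2)·Dx + (144 - 400·x + 384·x^2 - 128·x^3)·Dx^2 + (-11 + 16·x - 8·x^2)·Dx^3 + (9 - 25·x + 24·x^2 - 8·x^3)·Dx^4  (order 4).
h: a_k = 0, -1, 15/2, -1/3, -131/12, -1/5, …
ICs: h(0) = 0, h′(0) = -1, h′′(0) = 15, h′′′(0) = -2.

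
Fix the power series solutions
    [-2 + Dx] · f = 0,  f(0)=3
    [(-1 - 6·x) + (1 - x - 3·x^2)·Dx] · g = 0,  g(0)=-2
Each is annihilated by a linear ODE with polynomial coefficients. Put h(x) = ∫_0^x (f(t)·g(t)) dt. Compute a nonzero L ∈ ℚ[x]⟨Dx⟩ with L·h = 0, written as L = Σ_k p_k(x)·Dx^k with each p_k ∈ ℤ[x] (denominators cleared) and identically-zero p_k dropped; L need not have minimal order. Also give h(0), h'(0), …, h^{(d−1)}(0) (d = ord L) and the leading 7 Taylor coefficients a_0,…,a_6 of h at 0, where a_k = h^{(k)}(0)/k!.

f: a_k = 3, 6, 6, 4, 2, 4/5, 4/15, …
g: a_k = -2, -2, -8, -14, -38, -80, -194, …
f·g: L₀ = L_f ⊗_s L_g, ord ≤ 1·1.
h=∫₀ˣh₀: take L = L₀·Dx.
L = (3 + 4·x - 6·x^2)·Dx + (-1 + x + 3·x^2)·Dx^2  (order 2).
h: a_k = 0, -6, -9, -16, -55/2, -258/5, -1474/15, …
ICs: h(0) = 0, h′(0) = -6.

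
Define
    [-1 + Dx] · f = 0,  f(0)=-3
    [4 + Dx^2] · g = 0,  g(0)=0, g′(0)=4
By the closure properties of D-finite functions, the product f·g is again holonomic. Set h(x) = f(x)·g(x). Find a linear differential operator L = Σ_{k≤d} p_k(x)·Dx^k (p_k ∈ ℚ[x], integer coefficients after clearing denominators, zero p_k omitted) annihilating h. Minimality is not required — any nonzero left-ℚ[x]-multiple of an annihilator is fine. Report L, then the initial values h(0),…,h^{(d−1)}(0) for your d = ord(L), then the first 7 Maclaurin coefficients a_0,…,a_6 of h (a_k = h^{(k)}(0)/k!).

L = 5 - 2·Dx + Dx^2  (order 2).
h: a_k = 0, -12, -12, 2, 6, 19/10, -11/30, …
ICs: h(0) = 0, h′(0) = -12.

f: a_k = -3, -3, -3/2, -1/2, -1/8, -1/40, -1/240, …
g: a_k = 0, 4, 0, -8/3, 0, 8/15, 0, …
f·g: L₀ = L_f ⊗_s L_g, ord ≤ 1·2.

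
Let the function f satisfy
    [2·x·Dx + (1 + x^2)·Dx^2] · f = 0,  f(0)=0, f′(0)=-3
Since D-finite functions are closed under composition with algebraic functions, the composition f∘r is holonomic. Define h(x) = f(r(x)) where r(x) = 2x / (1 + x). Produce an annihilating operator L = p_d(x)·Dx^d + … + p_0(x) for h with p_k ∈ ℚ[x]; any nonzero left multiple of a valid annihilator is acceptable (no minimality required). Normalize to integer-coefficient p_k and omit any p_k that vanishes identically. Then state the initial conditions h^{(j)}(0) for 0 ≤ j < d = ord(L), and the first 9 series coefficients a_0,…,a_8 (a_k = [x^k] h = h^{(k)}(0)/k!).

L = (2 + 10·x)·Dx + (1 + 2·x + 5·x^2)·Dx^2  (order 2).
h: a_k = 0, -6, 6, 2, -18, 114/5, 22, -834/7, 126, …
ICs: h(0) = 0, h′(0) = -6.

f: a_k = 0, -3, 0, 1, 0, -3/5, 0, 3/7, 0, …
L₀ from L_f via x↦r, Dx↦r'^{-1}Dx.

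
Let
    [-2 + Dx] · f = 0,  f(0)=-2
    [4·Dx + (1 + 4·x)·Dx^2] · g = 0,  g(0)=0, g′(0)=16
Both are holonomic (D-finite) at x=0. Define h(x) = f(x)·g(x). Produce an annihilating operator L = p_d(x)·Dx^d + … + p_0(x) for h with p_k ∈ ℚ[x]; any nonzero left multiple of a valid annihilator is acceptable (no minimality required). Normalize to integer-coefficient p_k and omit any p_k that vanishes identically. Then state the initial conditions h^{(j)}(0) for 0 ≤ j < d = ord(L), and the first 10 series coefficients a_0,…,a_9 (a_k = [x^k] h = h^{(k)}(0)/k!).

f: a_k = -2, -4, -4, -8/3, -4/3, -8/15, -8/45, -16/315, -4/315, -8/2835, …
g: a_k = 0, 16, -32, 256/3, -256, 4096/5, -8192/3, 65536/7, -32768, 1048576/9, …
Product ⇒ symmetric product L₀, ord ≤ 2.
L = (-4 + 16·x) - 16·x·Dx + (1 + 4·x)·Dx^2  (order 2).
h: a_k = 0, -32, 0, -320/3, 256, -13376/15, 27136/9, -3306112/315, 1670656/45, -25152448/189, …
ICs: h(0) = 0, h′(0) = -32.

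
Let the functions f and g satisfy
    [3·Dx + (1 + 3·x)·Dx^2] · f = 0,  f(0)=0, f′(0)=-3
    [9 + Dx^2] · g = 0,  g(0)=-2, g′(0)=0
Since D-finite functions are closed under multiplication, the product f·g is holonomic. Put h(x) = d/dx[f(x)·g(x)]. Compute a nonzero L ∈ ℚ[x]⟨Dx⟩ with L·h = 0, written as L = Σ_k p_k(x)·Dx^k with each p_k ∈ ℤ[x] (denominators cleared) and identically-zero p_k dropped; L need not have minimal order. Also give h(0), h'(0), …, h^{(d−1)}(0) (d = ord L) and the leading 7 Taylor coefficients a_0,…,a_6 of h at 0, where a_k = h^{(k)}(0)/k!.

f: a_k = 0, -3, 9/2, -9, 81/4, -243/5, 243/2, …
g: a_k = -2, 0, 9, 0, -27/4, 0, 81/40, …
Product ⇒ symmetric product L₀, ord ≤ 4.
Derive L from L₀ (diff closure).
L = (-675 - 3564·x - 10206·x^2 + 8748·x^3 + 94041·x^4 + 157464·x^5 + 78732·x^6) + (-216 - 864·x + 1620·x^2 + 14580·x^3 + 29160·x^4 + 17496·x^5)·Dx + (-84 - 396·x - 378·x^2 + 5832·x^3 + 23814·x^4 + 34992·x^5 + 17496·x^6)·Dx^2 + (-24 - 96·x + 180·x^2 + 1620·x^3 + 3240·x^4 + 1944·x^5)·Dx^3 + (-1 + 84·x^2 + 540·x^3 + 1485·x^4 + 1944·x^5 + 972·x^6)·Dx^4  (order 4).
h: a_k = 6, -18, -27, 0, 729/4, -2187/4, 67797/40, …
ICs: h(0) = 6, h′(0) = -18, h′′(0) = -54, h′′′(0) = 0.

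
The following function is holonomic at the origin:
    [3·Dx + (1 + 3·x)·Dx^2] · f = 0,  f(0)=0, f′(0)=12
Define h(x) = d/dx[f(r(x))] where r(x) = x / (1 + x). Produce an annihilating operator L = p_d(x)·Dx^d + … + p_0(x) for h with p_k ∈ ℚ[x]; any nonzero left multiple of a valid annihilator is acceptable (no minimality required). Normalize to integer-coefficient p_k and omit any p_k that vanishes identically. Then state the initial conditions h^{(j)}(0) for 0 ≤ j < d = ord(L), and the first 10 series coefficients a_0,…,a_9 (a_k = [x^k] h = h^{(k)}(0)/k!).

f: a_k = 0, 12, -18, 36, -81, 972/5, -486, 8748/7, -6561/2, 8748, …
Change of var in L_f (x↦r) gives L₀.
Differentiate: ansatz ord ≤ ord L₀ ⇒ L.
L = (5 + 8·x) + (1 + 5·x + 4·x^2)·Dx  (order 1).
h: a_k = 12, -60, 252, -1020, 4092, -16380, 65532, -262140, 1048572, -4194300, …
ICs: h(0) = 12.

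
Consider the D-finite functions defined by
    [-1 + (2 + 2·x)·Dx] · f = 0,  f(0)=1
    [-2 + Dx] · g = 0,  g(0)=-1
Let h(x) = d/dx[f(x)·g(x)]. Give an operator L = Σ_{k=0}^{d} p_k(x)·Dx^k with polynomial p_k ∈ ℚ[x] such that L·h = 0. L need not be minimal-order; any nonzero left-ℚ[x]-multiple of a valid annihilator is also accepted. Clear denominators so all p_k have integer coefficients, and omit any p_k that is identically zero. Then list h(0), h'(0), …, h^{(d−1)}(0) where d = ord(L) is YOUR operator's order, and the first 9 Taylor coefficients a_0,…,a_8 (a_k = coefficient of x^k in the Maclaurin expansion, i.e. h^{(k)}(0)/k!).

L = (23 + 40·x + 16·x^2) + (-10 - 18·x - 8·x^2)·Dx  (order 1).
h: a_k = -5/2, -23/4, -103/16, -449/96, -1949/768, -1643/1536, -36047/92160, -135617/1290240, -815221/20643840, …
ICs: h(0) = -5/2.

f: a_k = 1, 1/2, -1/8, 1/16, -5/128, 7/256, -21/1024, 33/2048, -429/32768, …
g: a_k = -1, -2, -2, -4/3, -2/3, -4/15, -4/45, -8/315, -2/315, …
L₀ := L_f ⊗_s L_g (sym. prod.), ord ≤ 1.
Differentiate: ansatz ord ≤ ord L₀ ⇒ L.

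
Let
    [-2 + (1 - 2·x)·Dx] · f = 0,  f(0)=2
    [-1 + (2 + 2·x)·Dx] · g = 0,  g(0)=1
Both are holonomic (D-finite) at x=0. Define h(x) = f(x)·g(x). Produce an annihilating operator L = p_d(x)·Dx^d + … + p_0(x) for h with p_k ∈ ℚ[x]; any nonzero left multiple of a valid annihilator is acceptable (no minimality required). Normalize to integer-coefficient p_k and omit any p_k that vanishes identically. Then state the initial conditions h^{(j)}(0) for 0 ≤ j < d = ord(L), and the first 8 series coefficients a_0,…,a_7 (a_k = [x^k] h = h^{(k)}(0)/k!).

f: a_k = 2, 4, 8, 16, 32, 64, 128, 256, …
g: a_k = 1, 1/2, -1/8, 1/16, -5/128, 7/256, -21/1024, 33/2048, …
h₀=f·g: eliminate ⇒ L₀, order ≤ 1·1.
L = (5 + 2·x) + (-2 + 2·x + 4·x^2)·Dx  (order 1).
h: a_k = 2, 5, 39/4, 157/8, 2507/64, 10035/128, 80259/512, 321069/1024, …
ICs: h(0) = 2.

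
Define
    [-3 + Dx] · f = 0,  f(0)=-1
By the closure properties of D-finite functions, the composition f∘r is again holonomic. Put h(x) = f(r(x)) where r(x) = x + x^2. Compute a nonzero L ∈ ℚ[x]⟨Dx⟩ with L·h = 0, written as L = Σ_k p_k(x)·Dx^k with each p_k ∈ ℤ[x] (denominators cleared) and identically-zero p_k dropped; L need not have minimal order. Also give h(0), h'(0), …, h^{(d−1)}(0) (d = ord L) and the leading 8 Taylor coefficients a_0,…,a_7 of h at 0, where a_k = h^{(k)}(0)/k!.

f: a_k = -1, -3, -9/2, -9/2, -27/8, -81/40, -81/80, -243/560, …
Change of var in L_f (x↦r) gives L₀.
L = (-3 - 6·x) + Dx  (order 1).
h: a_k = -1, -3, -15/2, -27/2, -171/8, -1161/40, -2871/80, -4509/112, …
ICs: h(0) = -1.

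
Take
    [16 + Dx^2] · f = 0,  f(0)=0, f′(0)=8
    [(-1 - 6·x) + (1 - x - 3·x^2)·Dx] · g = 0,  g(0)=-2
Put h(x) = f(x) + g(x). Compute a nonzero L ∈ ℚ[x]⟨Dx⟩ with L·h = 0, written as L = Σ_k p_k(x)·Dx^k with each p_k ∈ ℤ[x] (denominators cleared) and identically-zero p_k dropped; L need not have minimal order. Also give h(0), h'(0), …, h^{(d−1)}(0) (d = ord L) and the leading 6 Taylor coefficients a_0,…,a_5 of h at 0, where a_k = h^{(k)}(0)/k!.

L = (-464 - 2816·x - 416·x^2 - 2112·x^3 - 5760·x^4 - 6912·x^5) + (192 - 304·x - 672·x^2 + 1312·x^3 + 1008·x^4 - 3456·x^5 - 3456·x^6)·Dx + (-29 - 176·x - 26·x^2 - 132·x^3 - 360·x^4 - 432·x^5)·Dx^2 + (12 - 19·x - 42·x^2 + 82·x^3 + 63·x^4 - 216·x^5 - 216·x^6)·Dx^3  (order 3).
h: a_k = -2, 6, -8, -106/3, -38, -944/15, …
ICs: h(0) = -2, h′(0) = 6, h′′(0) = -16.

f: a_k = 0, 8, 0, -64/3, 0, 256/15, …
g: a_k = -2, -2, -8, -14, -38, -80, …
h₀=f+g: left-lcm gives L₀, ord ≤ 3.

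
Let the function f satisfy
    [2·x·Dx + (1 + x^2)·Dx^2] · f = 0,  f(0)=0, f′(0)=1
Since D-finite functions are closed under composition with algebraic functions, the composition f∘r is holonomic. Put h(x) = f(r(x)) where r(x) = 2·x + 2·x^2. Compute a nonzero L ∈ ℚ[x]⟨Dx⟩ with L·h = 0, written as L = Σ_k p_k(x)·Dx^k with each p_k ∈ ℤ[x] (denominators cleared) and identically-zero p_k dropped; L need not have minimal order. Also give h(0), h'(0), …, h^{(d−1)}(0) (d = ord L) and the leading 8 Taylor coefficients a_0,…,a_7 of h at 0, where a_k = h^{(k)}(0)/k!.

L = (-2 + 8·x + 32·x^2 + 48·x^3 + 24·x^4)·Dx + (1 + 2·x + 4·x^2 + 16·x^3 + 20·x^4 + 8·x^5)·Dx^2  (order 2).
h: a_k = 0, 2, 2, -8/3, -8, -8/5, 88/3, 320/7, …
ICs: h(0) = 0, h′(0) = 2.

f: a_k = 0, 1, 0, -1/3, 0, 1/5, 0, -1/7, …
f∘r: x↦r, Dx↦Dx/r' in L_f ⇒ L₀.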